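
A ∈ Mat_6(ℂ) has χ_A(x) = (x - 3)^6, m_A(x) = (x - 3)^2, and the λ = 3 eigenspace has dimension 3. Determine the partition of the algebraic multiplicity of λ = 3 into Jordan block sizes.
Block sizes for λ = 3: [2, 2, 2]

Step 1 — from the characteristic polynomial, algebraic multiplicity of λ = 3 is 6. From dim ker(A − (3)·I) = 3, there are exactly 3 Jordan blocks for λ = 3.
Step 2 — from the minimal polynomial, the factor (x − 3)^2 tells us the largest block for λ = 3 has size 2.
Step 3 — with total size 6, 3 blocks, and largest block 2, the block sizes (in nonincreasing order) are [2, 2, 2].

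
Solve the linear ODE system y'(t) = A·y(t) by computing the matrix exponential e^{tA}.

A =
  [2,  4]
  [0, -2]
e^{tA} =
  [exp(2*t), exp(2*t) - exp(-2*t)]
  [0, exp(-2*t)]

Strategy: write A = P · J · P⁻¹ where J is a Jordan canonical form, so e^{tA} = P · e^{tJ} · P⁻¹, and e^{tJ} can be computed block-by-block.

A has Jordan form
J =
  [-2, 0]
  [ 0, 2]
(up to reordering of blocks).

Per-block formulas:
  For a 1×1 block at λ = -2: exp(t · [-2]) = [e^(-2t)].
  For a 1×1 block at λ = 2: exp(t · [2]) = [e^(2t)].

After assembling e^{tJ} and conjugating by P, we get:

e^{tA} =
  [exp(2*t), exp(2*t) - exp(-2*t)]
  [0, exp(-2*t)]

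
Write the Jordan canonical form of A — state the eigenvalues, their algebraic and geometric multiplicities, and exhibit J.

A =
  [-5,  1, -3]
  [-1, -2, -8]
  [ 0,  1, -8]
J_3(-5)

The characteristic polynomial is
  det(x·I − A) = x^3 + 15*x^2 + 75*x + 125 = (x + 5)^3

Eigenvalues and multiplicities (the geometric multiplicity of λ is n − rank(A − λI), which equals the number of Jordan blocks for λ):
  λ = -5: algebraic multiplicity = 3, geometric multiplicity = 1

Determining the block sizes for each eigenvalue:
  λ = -5: one block (gm = 1), so the single block has size am = 3 → block sizes [3]

Assembling the blocks gives a Jordan form
J =
  [-5,  1,  0]
  [ 0, -5,  1]
  [ 0,  0, -5]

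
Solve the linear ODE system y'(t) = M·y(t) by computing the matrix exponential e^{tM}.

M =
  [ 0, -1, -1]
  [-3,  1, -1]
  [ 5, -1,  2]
e^{tM} =
  [-t^2*exp(t)/2 - t*exp(t) + exp(t), t^2*exp(t) - t*exp(t), t^2*exp(t)/2 - t*exp(t)]
  [-t^2*exp(t) - 3*t*exp(t), 2*t^2*exp(t) + exp(t), t^2*exp(t) - t*exp(t)]
  [3*t^2*exp(t)/2 + 5*t*exp(t), -3*t^2*exp(t) - t*exp(t), -3*t^2*exp(t)/2 + t*exp(t) + exp(t)]

Strategy: write M = P · J · P⁻¹ where J is a Jordan canonical form, so e^{tM} = P · e^{tJ} · P⁻¹, and e^{tJ} can be computed block-by-block.

M has Jordan form
J =
  [1, 1, 0]
  [0, 1, 1]
  [0, 0, 1]
(up to reordering of blocks).

Per-block formulas:
  For a 3×3 Jordan block J_3(1): exp(t · J_3(1)) = e^(1t)·(I + t·N + (t^2/2)·N^2), where N is the 3×3 nilpotent shift.

After assembling e^{tJ} and conjugating by P, we get:

e^{tM} =
  [-t^2*exp(t)/2 - t*exp(t) + exp(t), t^2*exp(t) - t*exp(t), t^2*exp(t)/2 - t*exp(t)]
  [-t^2*exp(t) - 3*t*exp(t), 2*t^2*exp(t) + exp(t), t^2*exp(t) - t*exp(t)]
  [3*t^2*exp(t)/2 + 5*t*exp(t), -3*t^2*exp(t) - t*exp(t), -3*t^2*exp(t)/2 + t*exp(t) + exp(t)]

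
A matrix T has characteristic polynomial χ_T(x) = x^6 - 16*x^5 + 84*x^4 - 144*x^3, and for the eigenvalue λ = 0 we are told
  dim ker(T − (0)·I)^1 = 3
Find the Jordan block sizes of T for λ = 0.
Block sizes for λ = 0: [1, 1, 1]

From the dimensions of kernels of powers, the number of Jordan blocks of size at least j is d_j − d_{j−1} where d_j = dim ker(N^j) (with d_0 = 0). Computing the differences gives [3].
The number of blocks of size exactly k is (#blocks of size ≥ k) − (#blocks of size ≥ k + 1), so the partition is: 3 block(s) of size 1.
In nonincreasing order the block sizes are [1, 1, 1].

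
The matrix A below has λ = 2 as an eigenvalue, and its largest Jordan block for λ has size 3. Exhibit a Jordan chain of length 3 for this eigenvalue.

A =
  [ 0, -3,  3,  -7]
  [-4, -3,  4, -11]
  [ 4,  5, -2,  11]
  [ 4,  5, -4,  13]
A Jordan chain for λ = 2 of length 3:
v_1 = (1, 2, -2, -2)ᵀ
v_2 = (-3, -5, 5, 5)ᵀ
v_3 = (0, 1, 0, 0)ᵀ

Let N = A − (2)·I. We want v_3 with N^3 v_3 = 0 but N^2 v_3 ≠ 0; then v_{j-1} := N · v_j for j = 3, …, 2.

Pick v_3 = (0, 1, 0, 0)ᵀ.
Then v_2 = N · v_3 = (-3, -5, 5, 5)ᵀ.
Then v_1 = N · v_2 = (1, 2, -2, -2)ᵀ.

Sanity check: (A − (2)·I) v_1 = (0, 0, 0, 0)ᵀ = 0. ✓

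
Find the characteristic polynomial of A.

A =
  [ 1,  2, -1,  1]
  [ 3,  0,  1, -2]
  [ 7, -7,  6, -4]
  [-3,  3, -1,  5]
x^4 - 12*x^3 + 54*x^2 - 108*x + 81

Expanding det(x·I − A) (e.g. by cofactor expansion or by noting that A is similar to its Jordan form J, which has the same characteristic polynomial as A) gives
  χ_A(x) = x^4 - 12*x^3 + 54*x^2 - 108*x + 81
which factors as (x - 3)^4. The eigenvalues (with algebraic multiplicities) are λ = 3 with multiplicity 4.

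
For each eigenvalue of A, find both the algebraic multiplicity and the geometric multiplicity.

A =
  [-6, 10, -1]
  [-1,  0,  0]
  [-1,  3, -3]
λ = -3: alg = 3, geom = 1

Step 1 — factor the characteristic polynomial to read off the algebraic multiplicities:
  χ_A(x) = (x + 3)^3

Step 2 — compute geometric multiplicities via the rank-nullity identity g(λ) = n − rank(A − λI):
  rank(A − (-3)·I) = 2, so dim ker(A − (-3)·I) = n − 2 = 1

Summary:
  λ = -3: algebraic multiplicity = 3, geometric multiplicity = 1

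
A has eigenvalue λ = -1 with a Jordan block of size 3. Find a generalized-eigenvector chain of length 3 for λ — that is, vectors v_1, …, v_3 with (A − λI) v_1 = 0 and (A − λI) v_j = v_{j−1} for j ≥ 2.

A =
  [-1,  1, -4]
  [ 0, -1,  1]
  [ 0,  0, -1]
A Jordan chain for λ = -1 of length 3:
v_1 = (1, 0, 0)ᵀ
v_2 = (-4, 1, 0)ᵀ
v_3 = (0, 0, 1)ᵀ

Let N = A − (-1)·I. We want v_3 with N^3 v_3 = 0 but N^2 v_3 ≠ 0; then v_{j-1} := N · v_j for j = 3, …, 2.

Pick v_3 = (0, 0, 1)ᵀ.
Then v_2 = N · v_3 = (-4, 1, 0)ᵀ.
Then v_1 = N · v_2 = (1, 0, 0)ᵀ.

Sanity check: (A − (-1)·I) v_1 = (0, 0, 0)ᵀ = 0. ✓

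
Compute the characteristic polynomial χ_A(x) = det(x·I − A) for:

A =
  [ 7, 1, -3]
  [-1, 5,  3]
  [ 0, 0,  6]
x^3 - 18*x^2 + 108*x - 216

Expanding det(x·I − A) (e.g. by cofactor expansion or by noting that A is similar to its Jordan form J, which has the same characteristic polynomial as A) gives
  χ_A(x) = x^3 - 18*x^2 + 108*x - 216
which factors as (x - 6)^3. The eigenvalues (with algebraic multiplicities) are λ = 6 with multiplicity 3.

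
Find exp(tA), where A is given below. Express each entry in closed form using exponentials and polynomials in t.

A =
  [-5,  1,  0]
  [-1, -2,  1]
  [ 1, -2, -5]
e^{tA} =
  [-t*exp(-4*t) + exp(-4*t), t^2*exp(-4*t)/2 + t*exp(-4*t), t^2*exp(-4*t)/2]
  [-t*exp(-4*t), t^2*exp(-4*t)/2 + 2*t*exp(-4*t) + exp(-4*t), t^2*exp(-4*t)/2 + t*exp(-4*t)]
  [t*exp(-4*t), -t^2*exp(-4*t)/2 - 2*t*exp(-4*t), -t^2*exp(-4*t)/2 - t*exp(-4*t) + exp(-4*t)]

Strategy: write A = P · J · P⁻¹ where J is a Jordan canonical form, so e^{tA} = P · e^{tJ} · P⁻¹, and e^{tJ} can be computed block-by-block.

A has Jordan form
J =
  [-4,  1,  0]
  [ 0, -4,  1]
  [ 0,  0, -4]
(up to reordering of blocks).

Per-block formulas:
  For a 3×3 Jordan block J_3(-4): exp(t · J_3(-4)) = e^(-4t)·(I + t·N + (t^2/2)·N^2), where N is the 3×3 nilpotent shift.

After assembling e^{tJ} and conjugating by P, we get:

e^{tA} =
  [-t*exp(-4*t) + exp(-4*t), t^2*exp(-4*t)/2 + t*exp(-4*t), t^2*exp(-4*t)/2]
  [-t*exp(-4*t), t^2*exp(-4*t)/2 + 2*t*exp(-4*t) + exp(-4*t), t^2*exp(-4*t)/2 + t*exp(-4*t)]
  [t*exp(-4*t), -t^2*exp(-4*t)/2 - 2*t*exp(-4*t), -t^2*exp(-4*t)/2 - t*exp(-4*t) + exp(-4*t)]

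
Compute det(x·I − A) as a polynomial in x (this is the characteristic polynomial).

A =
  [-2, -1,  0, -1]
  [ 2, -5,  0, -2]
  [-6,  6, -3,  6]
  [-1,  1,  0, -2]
x^4 + 12*x^3 + 54*x^2 + 108*x + 81

Expanding det(x·I − A) (e.g. by cofactor expansion or by noting that A is similar to its Jordan form J, which has the same characteristic polynomial as A) gives
  χ_A(x) = x^4 + 12*x^3 + 54*x^2 + 108*x + 81
which factors as (x + 3)^4. The eigenvalues (with algebraic multiplicities) are λ = -3 with multiplicity 4.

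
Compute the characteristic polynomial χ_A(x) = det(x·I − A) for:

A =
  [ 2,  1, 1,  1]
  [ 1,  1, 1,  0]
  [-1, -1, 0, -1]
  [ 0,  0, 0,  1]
x^4 - 4*x^3 + 6*x^2 - 4*x + 1

Expanding det(x·I − A) (e.g. by cofactor expansion or by noting that A is similar to its Jordan form J, which has the same characteristic polynomial as A) gives
  χ_A(x) = x^4 - 4*x^3 + 6*x^2 - 4*x + 1
which factors as (x - 1)^4. The eigenvalues (with algebraic multiplicities) are λ = 1 with multiplicity 4.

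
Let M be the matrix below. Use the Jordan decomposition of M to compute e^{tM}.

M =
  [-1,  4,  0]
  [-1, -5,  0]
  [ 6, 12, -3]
e^{tM} =
  [2*t*exp(-3*t) + exp(-3*t), 4*t*exp(-3*t), 0]
  [-t*exp(-3*t), -2*t*exp(-3*t) + exp(-3*t), 0]
  [6*t*exp(-3*t), 12*t*exp(-3*t), exp(-3*t)]

Strategy: write M = P · J · P⁻¹ where J is a Jordan canonical form, so e^{tM} = P · e^{tJ} · P⁻¹, and e^{tJ} can be computed block-by-block.

M has Jordan form
J =
  [-3,  1,  0]
  [ 0, -3,  0]
  [ 0,  0, -3]
(up to reordering of blocks).

Per-block formulas:
  For a 2×2 Jordan block J_2(-3): exp(t · J_2(-3)) = e^(-3t)·(I + t·N), where N is the 2×2 nilpotent shift.
  For a 1×1 block at λ = -3: exp(t · [-3]) = [e^(-3t)].

After assembling e^{tJ} and conjugating by P, we get:

e^{tM} =
  [2*t*exp(-3*t) + exp(-3*t), 4*t*exp(-3*t), 0]
  [-t*exp(-3*t), -2*t*exp(-3*t) + exp(-3*t), 0]
  [6*t*exp(-3*t), 12*t*exp(-3*t), exp(-3*t)]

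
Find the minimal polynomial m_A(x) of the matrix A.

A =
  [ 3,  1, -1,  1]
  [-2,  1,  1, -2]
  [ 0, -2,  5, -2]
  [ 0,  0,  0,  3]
x^3 - 9*x^2 + 27*x - 27

The characteristic polynomial is χ_A(x) = (x - 3)^4, so the eigenvalues are known. The minimal polynomial is
  m_A(x) = Π_λ (x − λ)^{k_λ}
where k_λ is the size of the *largest* Jordan block for λ (equivalently, the smallest k with (A − λI)^k v = 0 for every generalised eigenvector v of λ).

  λ = 3: largest Jordan block has size 3, contributing (x − 3)^3

So m_A(x) = (x - 3)^3 = x^3 - 9*x^2 + 27*x - 27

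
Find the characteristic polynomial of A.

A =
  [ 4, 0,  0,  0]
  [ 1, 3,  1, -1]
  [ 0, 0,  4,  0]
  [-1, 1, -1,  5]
x^4 - 16*x^3 + 96*x^2 - 256*x + 256

Expanding det(x·I − A) (e.g. by cofactor expansion or by noting that A is similar to its Jordan form J, which has the same characteristic polynomial as A) gives
  χ_A(x) = x^4 - 16*x^3 + 96*x^2 - 256*x + 256
which factors as (x - 4)^4. The eigenvalues (with algebraic multiplicities) are λ = 4 with multiplicity 4.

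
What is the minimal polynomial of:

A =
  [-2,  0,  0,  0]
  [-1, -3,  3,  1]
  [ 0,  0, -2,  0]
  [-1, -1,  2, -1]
x^3 + 6*x^2 + 12*x + 8

The characteristic polynomial is χ_A(x) = (x + 2)^4, so the eigenvalues are known. The minimal polynomial is
  m_A(x) = Π_λ (x − λ)^{k_λ}
where k_λ is the size of the *largest* Jordan block for λ (equivalently, the smallest k with (A − λI)^k v = 0 for every generalised eigenvector v of λ).

  λ = -2: largest Jordan block has size 3, contributing (x + 2)^3

So m_A(x) = (x + 2)^3 = x^3 + 6*x^2 + 12*x + 8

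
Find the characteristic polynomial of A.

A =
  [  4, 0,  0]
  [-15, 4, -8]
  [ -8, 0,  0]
x^3 - 8*x^2 + 16*x

Expanding det(x·I − A) (e.g. by cofactor expansion or by noting that A is similar to its Jordan form J, which has the same characteristic polynomial as A) gives
  χ_A(x) = x^3 - 8*x^2 + 16*x
which factors as x*(x - 4)^2. The eigenvalues (with algebraic multiplicities) are λ = 0 with multiplicity 1, λ = 4 with multiplicity 2.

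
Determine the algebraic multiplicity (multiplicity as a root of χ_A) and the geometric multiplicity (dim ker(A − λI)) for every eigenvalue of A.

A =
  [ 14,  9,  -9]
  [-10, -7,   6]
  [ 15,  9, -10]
λ = -1: alg = 3, geom = 2

Step 1 — factor the characteristic polynomial to read off the algebraic multiplicities:
  χ_A(x) = (x + 1)^3

Step 2 — compute geometric multiplicities via the rank-nullity identity g(λ) = n − rank(A − λI):
  rank(A − (-1)·I) = 1, so dim ker(A − (-1)·I) = n − 1 = 2

Summary:
  λ = -1: algebraic multiplicity = 3, geometric multiplicity = 2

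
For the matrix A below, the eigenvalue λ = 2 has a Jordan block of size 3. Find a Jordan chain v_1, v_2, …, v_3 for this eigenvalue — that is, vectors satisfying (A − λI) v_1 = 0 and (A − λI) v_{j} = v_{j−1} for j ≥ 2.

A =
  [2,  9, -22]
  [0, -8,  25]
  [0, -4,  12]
A Jordan chain for λ = 2 of length 3:
v_1 = (-2, 0, 0)ᵀ
v_2 = (9, -10, -4)ᵀ
v_3 = (0, 1, 0)ᵀ

Let N = A − (2)·I. We want v_3 with N^3 v_3 = 0 but N^2 v_3 ≠ 0; then v_{j-1} := N · v_j for j = 3, …, 2.

Pick v_3 = (0, 1, 0)ᵀ.
Then v_2 = N · v_3 = (9, -10, -4)ᵀ.
Then v_1 = N · v_2 = (-2, 0, 0)ᵀ.

Sanity check: (A − (2)·I) v_1 = (0, 0, 0)ᵀ = 0. ✓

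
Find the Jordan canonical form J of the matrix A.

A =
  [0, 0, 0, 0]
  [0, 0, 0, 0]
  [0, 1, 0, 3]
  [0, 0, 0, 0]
J_2(0) ⊕ J_1(0) ⊕ J_1(0)

The characteristic polynomial is
  det(x·I − A) = x^4

Eigenvalues and multiplicities (the geometric multiplicity of λ is n − rank(A − λI), which equals the number of Jordan blocks for λ):
  λ = 0: algebraic multiplicity = 4, geometric multiplicity = 3

Determining the block sizes for each eigenvalue:
  λ = 0: 3 blocks summing to 4 forces exactly one block of size 2 and the rest size 1 → block sizes [2, 1, 1]

Assembling the blocks gives a Jordan form
J =
  [0, 1, 0, 0]
  [0, 0, 0, 0]
  [0, 0, 0, 0]
  [0, 0, 0, 0]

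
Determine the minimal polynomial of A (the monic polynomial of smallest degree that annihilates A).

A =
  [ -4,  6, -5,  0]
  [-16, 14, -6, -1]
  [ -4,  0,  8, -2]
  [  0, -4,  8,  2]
x^4 - 20*x^3 + 148*x^2 - 480*x + 576

The characteristic polynomial is χ_A(x) = (x - 6)^2*(x - 4)^2, so the eigenvalues are known. The minimal polynomial is
  m_A(x) = Π_λ (x − λ)^{k_λ}
where k_λ is the size of the *largest* Jordan block for λ (equivalently, the smallest k with (A − λI)^k v = 0 for every generalised eigenvector v of λ).

  λ = 4: largest Jordan block has size 2, contributing (x − 4)^2
  λ = 6: largest Jordan block has size 2, contributing (x − 6)^2

So m_A(x) = (x - 6)^2*(x - 4)^2 = x^4 - 20*x^3 + 148*x^2 - 480*x + 576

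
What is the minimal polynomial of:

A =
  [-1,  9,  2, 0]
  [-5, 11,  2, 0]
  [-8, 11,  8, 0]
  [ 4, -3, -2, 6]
x^3 - 18*x^2 + 108*x - 216

The characteristic polynomial is χ_A(x) = (x - 6)^4, so the eigenvalues are known. The minimal polynomial is
  m_A(x) = Π_λ (x − λ)^{k_λ}
where k_λ is the size of the *largest* Jordan block for λ (equivalently, the smallest k with (A − λI)^k v = 0 for every generalised eigenvector v of λ).

  λ = 6: largest Jordan block has size 3, contributing (x − 6)^3

So m_A(x) = (x - 6)^3 = x^3 - 18*x^2 + 108*x - 216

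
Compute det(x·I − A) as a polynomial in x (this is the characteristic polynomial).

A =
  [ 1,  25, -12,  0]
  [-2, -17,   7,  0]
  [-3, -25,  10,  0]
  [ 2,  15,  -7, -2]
x^4 + 8*x^3 + 24*x^2 + 32*x + 16

Expanding det(x·I − A) (e.g. by cofactor expansion or by noting that A is similar to its Jordan form J, which has the same characteristic polynomial as A) gives
  χ_A(x) = x^4 + 8*x^3 + 24*x^2 + 32*x + 16
which factors as (x + 2)^4. The eigenvalues (with algebraic multiplicities) are λ = -2 with multiplicity 4.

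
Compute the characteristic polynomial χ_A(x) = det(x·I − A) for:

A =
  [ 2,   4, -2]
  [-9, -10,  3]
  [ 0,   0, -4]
x^3 + 12*x^2 + 48*x + 64

Expanding det(x·I − A) (e.g. by cofactor expansion or by noting that A is similar to its Jordan form J, which has the same characteristic polynomial as A) gives
  χ_A(x) = x^3 + 12*x^2 + 48*x + 64
which factors as (x + 4)^3. The eigenvalues (with algebraic multiplicities) are λ = -4 with multiplicity 3.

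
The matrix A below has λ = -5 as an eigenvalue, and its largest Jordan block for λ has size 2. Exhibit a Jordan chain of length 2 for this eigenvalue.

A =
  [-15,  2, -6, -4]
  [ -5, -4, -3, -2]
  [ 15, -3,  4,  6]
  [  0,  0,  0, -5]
A Jordan chain for λ = -5 of length 2:
v_1 = (-10, -5, 15, 0)ᵀ
v_2 = (1, 0, 0, 0)ᵀ

Let N = A − (-5)·I. We want v_2 with N^2 v_2 = 0 but N^1 v_2 ≠ 0; then v_{j-1} := N · v_j for j = 2, …, 2.

Pick v_2 = (1, 0, 0, 0)ᵀ.
Then v_1 = N · v_2 = (-10, -5, 15, 0)ᵀ.

Sanity check: (A − (-5)·I) v_1 = (0, 0, 0, 0)ᵀ = 0. ✓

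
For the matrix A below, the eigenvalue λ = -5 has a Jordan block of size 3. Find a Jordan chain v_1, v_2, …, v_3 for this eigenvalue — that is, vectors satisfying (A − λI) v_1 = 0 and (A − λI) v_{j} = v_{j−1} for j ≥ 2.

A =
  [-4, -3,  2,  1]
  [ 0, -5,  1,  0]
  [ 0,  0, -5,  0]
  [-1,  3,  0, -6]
A Jordan chain for λ = -5 of length 3:
v_1 = (-1, 0, 0, 1)ᵀ
v_2 = (2, 1, 0, 0)ᵀ
v_3 = (0, 0, 1, 0)ᵀ

Let N = A − (-5)·I. We want v_3 with N^3 v_3 = 0 but N^2 v_3 ≠ 0; then v_{j-1} := N · v_j for j = 3, …, 2.

Pick v_3 = (0, 0, 1, 0)ᵀ.
Then v_2 = N · v_3 = (2, 1, 0, 0)ᵀ.
Then v_1 = N · v_2 = (-1, 0, 0, 1)ᵀ.

Sanity check: (A − (-5)·I) v_1 = (0, 0, 0, 0)ᵀ = 0. ✓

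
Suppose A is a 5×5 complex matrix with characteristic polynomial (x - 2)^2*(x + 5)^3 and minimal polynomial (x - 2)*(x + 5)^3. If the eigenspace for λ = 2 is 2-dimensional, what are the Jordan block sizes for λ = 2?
Block sizes for λ = 2: [1, 1]

Step 1 — from the characteristic polynomial, algebraic multiplicity of λ = 2 is 2. From dim ker(A − (2)·I) = 2, there are exactly 2 Jordan blocks for λ = 2.
Step 2 — from the minimal polynomial, the factor (x − 2) tells us the largest block for λ = 2 has size 1.
Step 3 — with total size 2, 2 blocks, and largest block 1, the block sizes (in nonincreasing order) are [1, 1].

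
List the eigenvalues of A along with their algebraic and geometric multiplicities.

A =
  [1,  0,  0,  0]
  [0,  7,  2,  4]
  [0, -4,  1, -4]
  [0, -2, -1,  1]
λ = 1: alg = 1, geom = 1; λ = 3: alg = 3, geom = 2

Step 1 — factor the characteristic polynomial to read off the algebraic multiplicities:
  χ_A(x) = (x - 3)^3*(x - 1)

Step 2 — compute geometric multiplicities via the rank-nullity identity g(λ) = n − rank(A − λI):
  rank(A − (1)·I) = 3, so dim ker(A − (1)·I) = n − 3 = 1
  rank(A − (3)·I) = 2, so dim ker(A − (3)·I) = n − 2 = 2

Summary:
  λ = 1: algebraic multiplicity = 1, geometric multiplicity = 1
  λ = 3: algebraic multiplicity = 3, geometric multiplicity = 2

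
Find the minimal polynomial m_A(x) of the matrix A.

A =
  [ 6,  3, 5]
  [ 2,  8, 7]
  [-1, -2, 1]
x^3 - 15*x^2 + 75*x - 125

The characteristic polynomial is χ_A(x) = (x - 5)^3, so the eigenvalues are known. The minimal polynomial is
  m_A(x) = Π_λ (x − λ)^{k_λ}
where k_λ is the size of the *largest* Jordan block for λ (equivalently, the smallest k with (A − λI)^k v = 0 for every generalised eigenvector v of λ).

  λ = 5: largest Jordan block has size 3, contributing (x − 5)^3

So m_A(x) = (x - 5)^3 = x^3 - 15*x^2 + 75*x - 125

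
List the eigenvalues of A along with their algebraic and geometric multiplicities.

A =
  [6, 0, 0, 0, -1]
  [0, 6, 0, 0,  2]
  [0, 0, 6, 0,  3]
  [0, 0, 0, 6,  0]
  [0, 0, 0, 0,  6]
λ = 6: alg = 5, geom = 4

Step 1 — factor the characteristic polynomial to read off the algebraic multiplicities:
  χ_A(x) = (x - 6)^5

Step 2 — compute geometric multiplicities via the rank-nullity identity g(λ) = n − rank(A − λI):
  rank(A − (6)·I) = 1, so dim ker(A − (6)·I) = n − 1 = 4

Summary:
  λ = 6: algebraic multiplicity = 5, geometric multiplicity = 4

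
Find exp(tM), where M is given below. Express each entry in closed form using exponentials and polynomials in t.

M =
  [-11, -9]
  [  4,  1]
e^{tM} =
  [-6*t*exp(-5*t) + exp(-5*t), -9*t*exp(-5*t)]
  [4*t*exp(-5*t), 6*t*exp(-5*t) + exp(-5*t)]

Strategy: write M = P · J · P⁻¹ where J is a Jordan canonical form, so e^{tM} = P · e^{tJ} · P⁻¹, and e^{tJ} can be computed block-by-block.

M has Jordan form
J =
  [-5,  1]
  [ 0, -5]
(up to reordering of blocks).

Per-block formulas:
  For a 2×2 Jordan block J_2(-5): exp(t · J_2(-5)) = e^(-5t)·(I + t·N), where N is the 2×2 nilpotent shift.

After assembling e^{tJ} and conjugating by P, we get:

e^{tM} =
  [-6*t*exp(-5*t) + exp(-5*t), -9*t*exp(-5*t)]
  [4*t*exp(-5*t), 6*t*exp(-5*t) + exp(-5*t)]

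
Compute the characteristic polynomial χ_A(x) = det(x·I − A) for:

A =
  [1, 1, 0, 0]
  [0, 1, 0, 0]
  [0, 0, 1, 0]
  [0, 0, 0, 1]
x^4 - 4*x^3 + 6*x^2 - 4*x + 1

Expanding det(x·I − A) (e.g. by cofactor expansion or by noting that A is similar to its Jordan form J, which has the same characteristic polynomial as A) gives
  χ_A(x) = x^4 - 4*x^3 + 6*x^2 - 4*x + 1
which factors as (x - 1)^4. The eigenvalues (with algebraic multiplicities) are λ = 1 with multiplicity 4.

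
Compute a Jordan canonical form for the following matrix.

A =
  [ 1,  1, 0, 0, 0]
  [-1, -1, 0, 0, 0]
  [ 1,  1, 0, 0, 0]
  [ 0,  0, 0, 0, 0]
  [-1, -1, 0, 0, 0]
J_2(0) ⊕ J_1(0) ⊕ J_1(0) ⊕ J_1(0)

The characteristic polynomial is
  det(x·I − A) = x^5

Eigenvalues and multiplicities (the geometric multiplicity of λ is n − rank(A − λI), which equals the number of Jordan blocks for λ):
  λ = 0: algebraic multiplicity = 5, geometric multiplicity = 4

Determining the block sizes for each eigenvalue:
  λ = 0: 4 blocks summing to 5 forces exactly one block of size 2 and the rest size 1 → block sizes [2, 1, 1, 1]

Assembling the blocks gives a Jordan form
J =
  [0, 1, 0, 0, 0]
  [0, 0, 0, 0, 0]
  [0, 0, 0, 0, 0]
  [0, 0, 0, 0, 0]
  [0, 0, 0, 0, 0]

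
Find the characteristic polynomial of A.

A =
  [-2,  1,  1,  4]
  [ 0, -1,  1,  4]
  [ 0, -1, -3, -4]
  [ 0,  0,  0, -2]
x^4 + 8*x^3 + 24*x^2 + 32*x + 16

Expanding det(x·I − A) (e.g. by cofactor expansion or by noting that A is similar to its Jordan form J, which has the same characteristic polynomial as A) gives
  χ_A(x) = x^4 + 8*x^3 + 24*x^2 + 32*x + 16
which factors as (x + 2)^4. The eigenvalues (with algebraic multiplicities) are λ = -2 with multiplicity 4.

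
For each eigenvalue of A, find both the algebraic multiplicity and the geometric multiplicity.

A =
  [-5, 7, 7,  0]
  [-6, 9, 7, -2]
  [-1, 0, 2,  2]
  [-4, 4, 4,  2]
λ = 2: alg = 4, geom = 2

Step 1 — factor the characteristic polynomial to read off the algebraic multiplicities:
  χ_A(x) = (x - 2)^4

Step 2 — compute geometric multiplicities via the rank-nullity identity g(λ) = n − rank(A − λI):
  rank(A − (2)·I) = 2, so dim ker(A − (2)·I) = n − 2 = 2

Summary:
  λ = 2: algebraic multiplicity = 4, geometric multiplicity = 2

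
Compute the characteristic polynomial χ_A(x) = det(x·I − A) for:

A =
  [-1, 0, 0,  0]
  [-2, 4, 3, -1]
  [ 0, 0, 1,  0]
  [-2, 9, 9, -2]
x^4 - 2*x^3 + 2*x - 1

Expanding det(x·I − A) (e.g. by cofactor expansion or by noting that A is similar to its Jordan form J, which has the same characteristic polynomial as A) gives
  χ_A(x) = x^4 - 2*x^3 + 2*x - 1
which factors as (x - 1)^3*(x + 1). The eigenvalues (with algebraic multiplicities) are λ = -1 with multiplicity 1, λ = 1 with multiplicity 3.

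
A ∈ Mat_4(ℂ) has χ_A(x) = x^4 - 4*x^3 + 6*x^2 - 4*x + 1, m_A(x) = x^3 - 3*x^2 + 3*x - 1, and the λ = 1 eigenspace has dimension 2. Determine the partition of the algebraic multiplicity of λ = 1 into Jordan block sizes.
Block sizes for λ = 1: [3, 1]

Step 1 — from the characteristic polynomial, algebraic multiplicity of λ = 1 is 4. From dim ker(A − (1)·I) = 2, there are exactly 2 Jordan blocks for λ = 1.
Step 2 — from the minimal polynomial, the factor (x − 1)^3 tells us the largest block for λ = 1 has size 3.
Step 3 — with total size 4, 2 blocks, and largest block 3, the block sizes (in nonincreasing order) are [3, 1].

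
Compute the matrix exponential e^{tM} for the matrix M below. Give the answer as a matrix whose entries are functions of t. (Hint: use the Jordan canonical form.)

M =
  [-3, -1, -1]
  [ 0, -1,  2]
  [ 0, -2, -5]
e^{tM} =
  [exp(-3*t), -t*exp(-3*t), -t*exp(-3*t)]
  [0, 2*t*exp(-3*t) + exp(-3*t), 2*t*exp(-3*t)]
  [0, -2*t*exp(-3*t), -2*t*exp(-3*t) + exp(-3*t)]

Strategy: write M = P · J · P⁻¹ where J is a Jordan canonical form, so e^{tM} = P · e^{tJ} · P⁻¹, and e^{tJ} can be computed block-by-block.

M has Jordan form
J =
  [-3,  1,  0]
  [ 0, -3,  0]
  [ 0,  0, -3]
(up to reordering of blocks).

Per-block formulas:
  For a 1×1 block at λ = -3: exp(t · [-3]) = [e^(-3t)].
  For a 2×2 Jordan block J_2(-3): exp(t · J_2(-3)) = e^(-3t)·(I + t·N), where N is the 2×2 nilpotent shift.

After assembling e^{tJ} and conjugating by P, we get:

e^{tM} =
  [exp(-3*t), -t*exp(-3*t), -t*exp(-3*t)]
  [0, 2*t*exp(-3*t) + exp(-3*t), 2*t*exp(-3*t)]
  [0, -2*t*exp(-3*t), -2*t*exp(-3*t) + exp(-3*t)]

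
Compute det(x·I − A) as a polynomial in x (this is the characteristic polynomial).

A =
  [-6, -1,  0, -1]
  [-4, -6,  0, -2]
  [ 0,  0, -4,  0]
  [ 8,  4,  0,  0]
x^4 + 16*x^3 + 96*x^2 + 256*x + 256

Expanding det(x·I − A) (e.g. by cofactor expansion or by noting that A is similar to its Jordan form J, which has the same characteristic polynomial as A) gives
  χ_A(x) = x^4 + 16*x^3 + 96*x^2 + 256*x + 256
which factors as (x + 4)^4. The eigenvalues (with algebraic multiplicities) are λ = -4 with multiplicity 4.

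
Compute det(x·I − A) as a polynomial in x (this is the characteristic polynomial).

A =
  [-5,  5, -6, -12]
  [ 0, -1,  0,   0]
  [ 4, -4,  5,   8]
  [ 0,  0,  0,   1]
x^4 - 2*x^2 + 1

Expanding det(x·I − A) (e.g. by cofactor expansion or by noting that A is similar to its Jordan form J, which has the same characteristic polynomial as A) gives
  χ_A(x) = x^4 - 2*x^2 + 1
which factors as (x - 1)^2*(x + 1)^2. The eigenvalues (with algebraic multiplicities) are λ = -1 with multiplicity 2, λ = 1 with multiplicity 2.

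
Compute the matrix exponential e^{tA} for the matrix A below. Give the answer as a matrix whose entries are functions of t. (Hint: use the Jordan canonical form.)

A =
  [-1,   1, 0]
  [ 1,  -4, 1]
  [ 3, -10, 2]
e^{tA} =
  [t^2*exp(-t)/2 + exp(-t), -3*t^2*exp(-t)/2 + t*exp(-t), t^2*exp(-t)/2]
  [t*exp(-t), -3*t*exp(-t) + exp(-t), t*exp(-t)]
  [-t^2*exp(-t)/2 + 3*t*exp(-t), 3*t^2*exp(-t)/2 - 10*t*exp(-t), -t^2*exp(-t)/2 + 3*t*exp(-t) + exp(-t)]

Strategy: write A = P · J · P⁻¹ where J is a Jordan canonical form, so e^{tA} = P · e^{tJ} · P⁻¹, and e^{tJ} can be computed block-by-block.

A has Jordan form
J =
  [-1,  1,  0]
  [ 0, -1,  1]
  [ 0,  0, -1]
(up to reordering of blocks).

Per-block formulas:
  For a 3×3 Jordan block J_3(-1): exp(t · J_3(-1)) = e^(-1t)·(I + t·N + (t^2/2)·N^2), where N is the 3×3 nilpotent shift.

After assembling e^{tJ} and conjugating by P, we get:

e^{tA} =
  [t^2*exp(-t)/2 + exp(-t), -3*t^2*exp(-t)/2 + t*exp(-t), t^2*exp(-t)/2]
  [t*exp(-t), -3*t*exp(-t) + exp(-t), t*exp(-t)]
  [-t^2*exp(-t)/2 + 3*t*exp(-t), 3*t^2*exp(-t)/2 - 10*t*exp(-t), -t^2*exp(-t)/2 + 3*t*exp(-t) + exp(-t)]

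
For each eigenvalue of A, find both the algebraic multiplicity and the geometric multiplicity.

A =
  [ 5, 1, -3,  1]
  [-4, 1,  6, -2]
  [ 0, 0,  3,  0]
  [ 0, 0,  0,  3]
λ = 3: alg = 4, geom = 3

Step 1 — factor the characteristic polynomial to read off the algebraic multiplicities:
  χ_A(x) = (x - 3)^4

Step 2 — compute geometric multiplicities via the rank-nullity identity g(λ) = n − rank(A − λI):
  rank(A − (3)·I) = 1, so dim ker(A − (3)·I) = n − 1 = 3

Summary:
  λ = 3: algebraic multiplicity = 4, geometric multiplicity = 3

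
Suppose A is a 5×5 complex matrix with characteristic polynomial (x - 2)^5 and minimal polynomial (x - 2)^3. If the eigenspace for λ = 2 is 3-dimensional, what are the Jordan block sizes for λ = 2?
Block sizes for λ = 2: [3, 1, 1]

Step 1 — from the characteristic polynomial, algebraic multiplicity of λ = 2 is 5. From dim ker(A − (2)·I) = 3, there are exactly 3 Jordan blocks for λ = 2.
Step 2 — from the minimal polynomial, the factor (x − 2)^3 tells us the largest block for λ = 2 has size 3.
Step 3 — with total size 5, 3 blocks, and largest block 3, the block sizes (in nonincreasing order) are [3, 1, 1].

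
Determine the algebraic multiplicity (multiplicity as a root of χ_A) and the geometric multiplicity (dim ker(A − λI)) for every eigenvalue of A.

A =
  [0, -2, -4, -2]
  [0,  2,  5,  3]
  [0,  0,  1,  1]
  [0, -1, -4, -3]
λ = 0: alg = 4, geom = 2

Step 1 — factor the characteristic polynomial to read off the algebraic multiplicities:
  χ_A(x) = x^4

Step 2 — compute geometric multiplicities via the rank-nullity identity g(λ) = n − rank(A − λI):
  rank(A − (0)·I) = 2, so dim ker(A − (0)·I) = n − 2 = 2

Summary:
  λ = 0: algebraic multiplicity = 4, geometric multiplicity = 2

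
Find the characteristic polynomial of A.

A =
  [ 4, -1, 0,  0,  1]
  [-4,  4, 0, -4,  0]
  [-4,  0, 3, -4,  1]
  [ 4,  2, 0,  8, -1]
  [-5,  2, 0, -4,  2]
x^5 - 21*x^4 + 171*x^3 - 675*x^2 + 1296*x - 972

Expanding det(x·I − A) (e.g. by cofactor expansion or by noting that A is similar to its Jordan form J, which has the same characteristic polynomial as A) gives
  χ_A(x) = x^5 - 21*x^4 + 171*x^3 - 675*x^2 + 1296*x - 972
which factors as (x - 6)^2*(x - 3)^3. The eigenvalues (with algebraic multiplicities) are λ = 3 with multiplicity 3, λ = 6 with multiplicity 2.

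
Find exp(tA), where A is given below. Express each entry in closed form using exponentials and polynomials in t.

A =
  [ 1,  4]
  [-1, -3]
e^{tA} =
  [2*t*exp(-t) + exp(-t), 4*t*exp(-t)]
  [-t*exp(-t), -2*t*exp(-t) + exp(-t)]

Strategy: write A = P · J · P⁻¹ where J is a Jordan canonical form, so e^{tA} = P · e^{tJ} · P⁻¹, and e^{tJ} can be computed block-by-block.

A has Jordan form
J =
  [-1,  1]
  [ 0, -1]
(up to reordering of blocks).

Per-block formulas:
  For a 2×2 Jordan block J_2(-1): exp(t · J_2(-1)) = e^(-1t)·(I + t·N), where N is the 2×2 nilpotent shift.

After assembling e^{tJ} and conjugating by P, we get:

e^{tA} =
  [2*t*exp(-t) + exp(-t), 4*t*exp(-t)]
  [-t*exp(-t), -2*t*exp(-t) + exp(-t)]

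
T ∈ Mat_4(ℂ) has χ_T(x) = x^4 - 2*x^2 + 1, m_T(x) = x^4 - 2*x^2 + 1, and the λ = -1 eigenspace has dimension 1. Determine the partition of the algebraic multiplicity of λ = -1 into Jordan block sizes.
Block sizes for λ = -1: [2]

Step 1 — from the characteristic polynomial, algebraic multiplicity of λ = -1 is 2. From dim ker(T − (-1)·I) = 1, there are exactly 1 Jordan blocks for λ = -1.
Step 2 — from the minimal polynomial, the factor (x + 1)^2 tells us the largest block for λ = -1 has size 2.
Step 3 — with total size 2, 1 blocks, and largest block 2, the block sizes (in nonincreasing order) are [2].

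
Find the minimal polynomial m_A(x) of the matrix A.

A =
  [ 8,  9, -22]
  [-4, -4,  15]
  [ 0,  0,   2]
x^3 - 6*x^2 + 12*x - 8

The characteristic polynomial is χ_A(x) = (x - 2)^3, so the eigenvalues are known. The minimal polynomial is
  m_A(x) = Π_λ (x − λ)^{k_λ}
where k_λ is the size of the *largest* Jordan block for λ (equivalently, the smallest k with (A − λI)^k v = 0 for every generalised eigenvector v of λ).

  λ = 2: largest Jordan block has size 3, contributing (x − 2)^3

So m_A(x) = (x - 2)^3 = x^3 - 6*x^2 + 12*x - 8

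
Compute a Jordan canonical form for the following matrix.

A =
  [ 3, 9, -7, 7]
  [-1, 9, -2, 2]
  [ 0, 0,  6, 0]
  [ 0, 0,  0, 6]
J_3(6) ⊕ J_1(6)

The characteristic polynomial is
  det(x·I − A) = x^4 - 24*x^3 + 216*x^2 - 864*x + 1296 = (x - 6)^4

Eigenvalues and multiplicities (the geometric multiplicity of λ is n − rank(A − λI), which equals the number of Jordan blocks for λ):
  λ = 6: algebraic multiplicity = 4, geometric multiplicity = 2

Determining the block sizes for each eigenvalue:
  λ = 6: with am = 4 and gm = 2, the partition is not yet determined (e.g. several partitions of 4 into 2 parts exist). Let N = A − (6)·I. Computing rank(N^1) = 2, rank(N^2) = 1, rank(N^3) = 0; the number of blocks of size ≥ j is rank(N^{j−1}) − rank(N^j), giving [2, 1, 1]. So we have 1 block(s) of size 3, 1 block(s) of size 1 → block sizes [3, 1]

Assembling the blocks gives a Jordan form
J =
  [6, 1, 0, 0]
  [0, 6, 1, 0]
  [0, 0, 6, 0]
  [0, 0, 0, 6]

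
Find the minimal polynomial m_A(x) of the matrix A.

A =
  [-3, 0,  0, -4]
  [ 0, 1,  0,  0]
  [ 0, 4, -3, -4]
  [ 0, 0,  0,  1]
x^2 + 2*x - 3

The characteristic polynomial is χ_A(x) = (x - 1)^2*(x + 3)^2, so the eigenvalues are known. The minimal polynomial is
  m_A(x) = Π_λ (x − λ)^{k_λ}
where k_λ is the size of the *largest* Jordan block for λ (equivalently, the smallest k with (A − λI)^k v = 0 for every generalised eigenvector v of λ).

  λ = -3: largest Jordan block has size 1, contributing (x + 3)
  λ = 1: largest Jordan block has size 1, contributing (x − 1)

So m_A(x) = (x - 1)*(x + 3) = x^2 + 2*x - 3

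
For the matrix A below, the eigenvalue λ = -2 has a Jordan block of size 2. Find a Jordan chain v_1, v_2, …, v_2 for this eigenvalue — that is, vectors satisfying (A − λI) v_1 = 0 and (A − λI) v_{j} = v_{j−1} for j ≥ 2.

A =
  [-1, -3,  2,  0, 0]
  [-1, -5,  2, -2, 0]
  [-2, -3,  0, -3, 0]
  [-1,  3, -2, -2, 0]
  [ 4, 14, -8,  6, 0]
A Jordan chain for λ = -2 of length 2:
v_1 = (5, 1, -1, -5, -6)ᵀ
v_2 = (2, -1, 0, 0, 0)ᵀ

Let N = A − (-2)·I. We want v_2 with N^2 v_2 = 0 but N^1 v_2 ≠ 0; then v_{j-1} := N · v_j for j = 2, …, 2.

Pick v_2 = (2, -1, 0, 0, 0)ᵀ.
Then v_1 = N · v_2 = (5, 1, -1, -5, -6)ᵀ.

Sanity check: (A − (-2)·I) v_1 = (0, 0, 0, 0, 0)ᵀ = 0. ✓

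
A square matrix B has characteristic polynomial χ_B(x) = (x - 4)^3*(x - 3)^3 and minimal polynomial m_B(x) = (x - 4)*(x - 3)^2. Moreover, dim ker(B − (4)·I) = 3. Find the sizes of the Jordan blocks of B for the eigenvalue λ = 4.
Block sizes for λ = 4: [1, 1, 1]

Step 1 — from the characteristic polynomial, algebraic multiplicity of λ = 4 is 3. From dim ker(B − (4)·I) = 3, there are exactly 3 Jordan blocks for λ = 4.
Step 2 — from the minimal polynomial, the factor (x − 4) tells us the largest block for λ = 4 has size 1.
Step 3 — with total size 3, 3 blocks, and largest block 1, the block sizes (in nonincreasing order) are [1, 1, 1].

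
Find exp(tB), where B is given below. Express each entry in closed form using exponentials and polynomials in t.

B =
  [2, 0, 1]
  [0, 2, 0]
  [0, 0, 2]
e^{tB} =
  [exp(2*t), 0, t*exp(2*t)]
  [0, exp(2*t), 0]
  [0, 0, exp(2*t)]

Strategy: write B = P · J · P⁻¹ where J is a Jordan canonical form, so e^{tB} = P · e^{tJ} · P⁻¹, and e^{tJ} can be computed block-by-block.

B has Jordan form
J =
  [2, 1, 0]
  [0, 2, 0]
  [0, 0, 2]
(up to reordering of blocks).

Per-block formulas:
  For a 2×2 Jordan block J_2(2): exp(t · J_2(2)) = e^(2t)·(I + t·N), where N is the 2×2 nilpotent shift.
  For a 1×1 block at λ = 2: exp(t · [2]) = [e^(2t)].

After assembling e^{tJ} and conjugating by P, we get:

e^{tB} =
  [exp(2*t), 0, t*exp(2*t)]
  [0, exp(2*t), 0]
  [0, 0, exp(2*t)]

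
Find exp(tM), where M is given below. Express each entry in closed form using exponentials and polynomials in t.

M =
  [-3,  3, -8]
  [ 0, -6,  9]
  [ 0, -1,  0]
e^{tM} =
  [exp(-3*t), -t^2*exp(-3*t)/2 + 3*t*exp(-3*t), 3*t^2*exp(-3*t)/2 - 8*t*exp(-3*t)]
  [0, -3*t*exp(-3*t) + exp(-3*t), 9*t*exp(-3*t)]
  [0, -t*exp(-3*t), 3*t*exp(-3*t) + exp(-3*t)]

Strategy: write M = P · J · P⁻¹ where J is a Jordan canonical form, so e^{tM} = P · e^{tJ} · P⁻¹, and e^{tJ} can be computed block-by-block.

M has Jordan form
J =
  [-3,  1,  0]
  [ 0, -3,  1]
  [ 0,  0, -3]
(up to reordering of blocks).

Per-block formulas:
  For a 3×3 Jordan block J_3(-3): exp(t · J_3(-3)) = e^(-3t)·(I + t·N + (t^2/2)·N^2), where N is the 3×3 nilpotent shift.

After assembling e^{tJ} and conjugating by P, we get:

e^{tM} =
  [exp(-3*t), -t^2*exp(-3*t)/2 + 3*t*exp(-3*t), 3*t^2*exp(-3*t)/2 - 8*t*exp(-3*t)]
  [0, -3*t*exp(-3*t) + exp(-3*t), 9*t*exp(-3*t)]
  [0, -t*exp(-3*t), 3*t*exp(-3*t) + exp(-3*t)]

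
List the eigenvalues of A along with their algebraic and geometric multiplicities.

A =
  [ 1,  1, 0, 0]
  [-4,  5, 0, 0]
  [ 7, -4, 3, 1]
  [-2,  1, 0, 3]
λ = 3: alg = 4, geom = 2

Step 1 — factor the characteristic polynomial to read off the algebraic multiplicities:
  χ_A(x) = (x - 3)^4

Step 2 — compute geometric multiplicities via the rank-nullity identity g(λ) = n − rank(A − λI):
  rank(A − (3)·I) = 2, so dim ker(A − (3)·I) = n − 2 = 2

Summary:
  λ = 3: algebraic multiplicity = 4, geometric multiplicity = 2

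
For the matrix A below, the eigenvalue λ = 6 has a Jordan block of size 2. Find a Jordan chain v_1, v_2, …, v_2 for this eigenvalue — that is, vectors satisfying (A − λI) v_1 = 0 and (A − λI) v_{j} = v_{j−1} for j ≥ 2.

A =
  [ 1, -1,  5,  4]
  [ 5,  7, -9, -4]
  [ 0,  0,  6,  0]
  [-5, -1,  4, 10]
A Jordan chain for λ = 6 of length 2:
v_1 = (-5, 5, 0, -5)ᵀ
v_2 = (1, 0, 0, 0)ᵀ

Let N = A − (6)·I. We want v_2 with N^2 v_2 = 0 but N^1 v_2 ≠ 0; then v_{j-1} := N · v_j for j = 2, …, 2.

Pick v_2 = (1, 0, 0, 0)ᵀ.
Then v_1 = N · v_2 = (-5, 5, 0, -5)ᵀ.

Sanity check: (A − (6)·I) v_1 = (0, 0, 0, 0)ᵀ = 0. ✓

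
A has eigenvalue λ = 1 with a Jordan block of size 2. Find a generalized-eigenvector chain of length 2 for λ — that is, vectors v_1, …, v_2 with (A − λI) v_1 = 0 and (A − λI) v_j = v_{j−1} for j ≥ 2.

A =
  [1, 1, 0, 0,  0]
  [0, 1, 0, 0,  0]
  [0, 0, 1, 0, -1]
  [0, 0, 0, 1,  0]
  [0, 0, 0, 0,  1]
A Jordan chain for λ = 1 of length 2:
v_1 = (1, 0, 0, 0, 0)ᵀ
v_2 = (0, 1, 0, 0, 0)ᵀ

Let N = A − (1)·I. We want v_2 with N^2 v_2 = 0 but N^1 v_2 ≠ 0; then v_{j-1} := N · v_j for j = 2, …, 2.

Pick v_2 = (0, 1, 0, 0, 0)ᵀ.
Then v_1 = N · v_2 = (1, 0, 0, 0, 0)ᵀ.

Sanity check: (A − (1)·I) v_1 = (0, 0, 0, 0, 0)ᵀ = 0. ✓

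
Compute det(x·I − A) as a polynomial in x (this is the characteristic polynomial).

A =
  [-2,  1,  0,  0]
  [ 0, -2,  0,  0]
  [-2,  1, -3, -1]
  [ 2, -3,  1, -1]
x^4 + 8*x^3 + 24*x^2 + 32*x + 16

Expanding det(x·I − A) (e.g. by cofactor expansion or by noting that A is similar to its Jordan form J, which has the same characteristic polynomial as A) gives
  χ_A(x) = x^4 + 8*x^3 + 24*x^2 + 32*x + 16
which factors as (x + 2)^4. The eigenvalues (with algebraic multiplicities) are λ = -2 with multiplicity 4.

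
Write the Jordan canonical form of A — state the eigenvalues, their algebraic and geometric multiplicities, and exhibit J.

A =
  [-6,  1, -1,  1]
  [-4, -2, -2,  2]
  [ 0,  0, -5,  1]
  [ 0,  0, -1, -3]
J_2(-4) ⊕ J_2(-4)

The characteristic polynomial is
  det(x·I − A) = x^4 + 16*x^3 + 96*x^2 + 256*x + 256 = (x + 4)^4

Eigenvalues and multiplicities (the geometric multiplicity of λ is n − rank(A − λI), which equals the number of Jordan blocks for λ):
  λ = -4: algebraic multiplicity = 4, geometric multiplicity = 2

Determining the block sizes for each eigenvalue:
  λ = -4: with am = 4 and gm = 2, the partition is not yet determined (e.g. several partitions of 4 into 2 parts exist). Let N = A − (-4)·I. Computing rank(N^1) = 2, rank(N^2) = 0; the number of blocks of size ≥ j is rank(N^{j−1}) − rank(N^j), giving [2, 2]. So we have 2 block(s) of size 2 → block sizes [2, 2]

Assembling the blocks gives a Jordan form
J =
  [-4,  1,  0,  0]
  [ 0, -4,  0,  0]
  [ 0,  0, -4,  1]
  [ 0,  0,  0, -4]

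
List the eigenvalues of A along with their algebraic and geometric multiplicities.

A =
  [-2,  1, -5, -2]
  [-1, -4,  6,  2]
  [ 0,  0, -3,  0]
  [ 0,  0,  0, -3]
λ = -3: alg = 4, geom = 2

Step 1 — factor the characteristic polynomial to read off the algebraic multiplicities:
  χ_A(x) = (x + 3)^4

Step 2 — compute geometric multiplicities via the rank-nullity identity g(λ) = n − rank(A − λI):
  rank(A − (-3)·I) = 2, so dim ker(A − (-3)·I) = n − 2 = 2

Summary:
  λ = -3: algebraic multiplicity = 4, geometric multiplicity = 2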